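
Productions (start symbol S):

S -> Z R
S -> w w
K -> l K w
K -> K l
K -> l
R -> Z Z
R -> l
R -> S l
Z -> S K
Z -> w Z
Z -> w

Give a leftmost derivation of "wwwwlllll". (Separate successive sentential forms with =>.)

S => ZR   [S -> Z R]
ZR => SKR   [Z -> S K]
SKR => ZRKR   [S -> Z R]
ZRKR => SKRKR   [Z -> S K]
SKRKR => ZRKRKR   [S -> Z R]
ZRKRKR => wZRKRKR   [Z -> w Z]
wZRKRKR => wwZRKRKR   [Z -> w Z]
wwZRKRKR => wwwZRKRKR   [Z -> w Z]
wwwZRKRKR => wwwwRKRKR   [Z -> w]
wwwwRKRKR => wwwwlKRKR   [R -> l]
wwwwlKRKR => wwwwllRKR   [K -> l]
wwwwllRKR => wwwwlllKR   [R -> l]
wwwwlllKR => wwwwllllR   [K -> l]
wwwwllllR => wwwwlllll   [R -> l]

S => ZR => SKR => ZRKR => SKRKR => ZRKRKR => wZRKRKR => wwZRKRKR => wwwZRKRKR => wwwwRKRKR => wwwwlKRKR => wwwwllRKR => wwwwlllKR => wwwwllllR => wwwwlllll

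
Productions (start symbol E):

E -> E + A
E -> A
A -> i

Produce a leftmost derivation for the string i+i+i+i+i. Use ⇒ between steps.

E ⇒ E+A   [E -> E + A]
E+A ⇒ E+A+A   [E -> E + A]
E+A+A ⇒ E+A+A+A   [E -> E + A]
E+A+A+A ⇒ E+A+A+A+A   [E -> E + A]
E+A+A+A+A ⇒ A+A+A+A+A   [E -> A]
A+A+A+A+A ⇒ i+A+A+A+A   [A -> i]
i+A+A+A+A ⇒ i+i+A+A+A   [A -> i]
i+i+A+A+A ⇒ i+i+i+A+A   [A -> i]
i+i+i+A+A ⇒ i+i+i+i+A   [A -> i]
i+i+i+i+A ⇒ i+i+i+i+i   [A -> i]

E⇒E+A⇒E+A+A⇒E+A+A+A⇒E+A+A+A+A⇒A+A+A+A+A⇒i+A+A+A+A⇒i+i+A+A+A⇒i+i+i+A+A⇒i+i+i+i+A⇒i+i+i+i+i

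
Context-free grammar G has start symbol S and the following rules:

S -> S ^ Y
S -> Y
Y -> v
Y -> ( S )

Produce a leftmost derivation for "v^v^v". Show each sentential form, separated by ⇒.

S⇒S^Y⇒S^Y^Y⇒Y^Y^Y⇒v^Y^Y⇒v^v^Y⇒v^v^v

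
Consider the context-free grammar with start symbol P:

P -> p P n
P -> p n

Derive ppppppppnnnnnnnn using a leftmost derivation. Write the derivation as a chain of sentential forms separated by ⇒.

P⇒pPn⇒ppPnn⇒pppPnnn⇒ppppPnnnn⇒pppppPnnnnn⇒ppppppPnnnnnn⇒pppppppPnnnnnnn⇒ppppppppnnnnnnnn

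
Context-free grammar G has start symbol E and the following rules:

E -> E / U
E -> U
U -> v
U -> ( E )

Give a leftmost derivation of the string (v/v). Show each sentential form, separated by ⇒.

E ⇒ U   [E -> U]
U ⇒ (E)   [U -> ( E )]
(E) ⇒ (E/U)   [E -> E / U]
(E/U) ⇒ (U/U)   [E -> U]
(U/U) ⇒ (v/U)   [U -> v]
(v/U) ⇒ (v/v)   [U -> v]

E⇒U⇒(E)⇒(E/U)⇒(U/U)⇒(v/U)⇒(v/v)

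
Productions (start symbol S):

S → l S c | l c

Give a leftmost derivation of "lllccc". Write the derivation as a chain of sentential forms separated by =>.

S=>lSc=>llScc=>lllccc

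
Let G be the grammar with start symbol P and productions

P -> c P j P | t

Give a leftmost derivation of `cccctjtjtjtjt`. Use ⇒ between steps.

P ⇒ cPjP   [P -> c P j P]
cPjP ⇒ ccPjPjP   [P -> c P j P]
ccPjPjP ⇒ cccPjPjPjP   [P -> c P j P]
cccPjPjPjP ⇒ ccccPjPjPjPjP   [P -> c P j P]
ccccPjPjPjPjP ⇒ cccctjPjPjPjP   [P -> t]
cccctjPjPjPjP ⇒ cccctjtjPjPjP   [P -> t]
cccctjtjPjPjP ⇒ cccctjtjtjPjP   [P -> t]
cccctjtjtjPjP ⇒ cccctjtjtjtjP   [P -> t]
cccctjtjtjtjP ⇒ cccctjtjtjtjt   [P -> t]

P⇒cPjP⇒ccPjPjP⇒cccPjPjPjP⇒ccccPjPjPjPjP⇒cccctjPjPjPjP⇒cccctjtjPjPjP⇒cccctjtjtjPjP⇒cccctjtjtjtjP⇒cccctjtjtjtjt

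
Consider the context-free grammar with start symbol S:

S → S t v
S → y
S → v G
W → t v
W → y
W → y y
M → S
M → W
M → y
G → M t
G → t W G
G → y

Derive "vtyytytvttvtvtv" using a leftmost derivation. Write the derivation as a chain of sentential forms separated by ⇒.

S ⇒ Stv   [S → S t v]
Stv ⇒ Stvtv   [S → S t v]
Stvtv ⇒ Stvtvtv   [S → S t v]
Stvtvtv ⇒ vGtvtvtv   [S → v G]
vGtvtvtv ⇒ vtWGtvtvtv   [G → t W G]
vtWGtvtvtv ⇒ vtyyGtvtvtv   [W → y y]
vtyyGtvtvtv ⇒ vtyytWGtvtvtv   [G → t W G]
vtyytWGtvtvtv ⇒ vtyytyGtvtvtv   [W → y]
vtyytyGtvtvtv ⇒ vtyytyMttvtvtv   [G → M t]
vtyytyMttvtvtv ⇒ vtyytyWttvtvtv   [M → W]
vtyytyWttvtvtv ⇒ vtyytytvttvtvtv   [W → t v]

S ⇒ Stv ⇒ Stvtv ⇒ Stvtvtv ⇒ vGtvtvtv ⇒ vtWGtvtvtv ⇒ vtyyGtvtvtv ⇒ vtyytWGtvtvtv ⇒ vtyytyGtvtvtv ⇒ vtyytyMttvtvtv ⇒ vtyytyWttvtvtv ⇒ vtyytytvttvtvtv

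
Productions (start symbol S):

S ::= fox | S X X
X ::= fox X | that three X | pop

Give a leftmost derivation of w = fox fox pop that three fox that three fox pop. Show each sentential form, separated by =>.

S => S X X   [S ::= S X X]
S X X => fox X X   [S ::= fox]
fox X X => fox fox X X   [X ::= fox X]
fox fox X X => fox fox pop X   [X ::= pop]
fox fox pop X => fox fox pop that three X   [X ::= that three X]
fox fox pop that three X => fox fox pop that three fox X   [X ::= fox X]
fox fox pop that three fox X => fox fox pop that three fox that three X   [X ::= that three X]
fox fox pop that three fox that three X => fox fox pop that three fox that three fox X   [X ::= fox X]
fox fox pop that three fox that three fox X => fox fox pop that three fox that three fox pop   [X ::= pop]

S => S X X => fox X X => fox fox X X => fox fox pop X => fox fox pop that three X => fox fox pop that three fox X => fox fox pop that three fox that three X => fox fox pop that three fox that three fox X => fox fox pop that three fox that three fox pop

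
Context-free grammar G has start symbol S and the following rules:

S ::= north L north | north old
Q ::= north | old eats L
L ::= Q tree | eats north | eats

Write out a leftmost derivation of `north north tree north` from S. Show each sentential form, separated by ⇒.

S ⇒ north L north ⇒ north Q tree north ⇒ north north tree north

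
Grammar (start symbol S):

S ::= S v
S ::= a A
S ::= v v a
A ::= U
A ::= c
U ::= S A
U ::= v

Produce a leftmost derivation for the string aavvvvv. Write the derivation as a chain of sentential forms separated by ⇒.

S ⇒ Sv   [S ::= S v]
Sv ⇒ aAv   [S ::= a A]
aAv ⇒ aUv   [A ::= U]
aUv ⇒ aSAv   [U ::= S A]
aSAv ⇒ aSvAv   [S ::= S v]
aSvAv ⇒ aSvvAv   [S ::= S v]
aSvvAv ⇒ aaAvvAv   [S ::= a A]
aaAvvAv ⇒ aaUvvAv   [A ::= U]
aaUvvAv ⇒ aavvvAv   [U ::= v]
aavvvAv ⇒ aavvvUv   [A ::= U]
aavvvUv ⇒ aavvvvv   [U ::= v]

S ⇒ Sv ⇒ aAv ⇒ aUv ⇒ aSAv ⇒ aSvAv ⇒ aSvvAv ⇒ aaAvvAv ⇒ aaUvvAv ⇒ aavvvAv ⇒ aavvvUv ⇒ aavvvvv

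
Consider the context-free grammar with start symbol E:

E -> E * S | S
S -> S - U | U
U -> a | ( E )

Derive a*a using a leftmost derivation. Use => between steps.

E=>E*S=>S*S=>U*S=>a*S=>a*U=>a*a

E => E*S   [E -> E * S]
E*S => S*S   [E -> S]
S*S => U*S   [S -> U]
U*S => a*S   [U -> a]
a*S => a*U   [S -> U]
a*U => a*a   [U -> a]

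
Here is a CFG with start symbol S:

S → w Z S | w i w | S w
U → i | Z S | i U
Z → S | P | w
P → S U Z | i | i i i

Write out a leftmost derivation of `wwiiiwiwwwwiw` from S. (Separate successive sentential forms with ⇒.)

S ⇒ wZS   [S → w Z S]
wZS ⇒ wSS   [Z → S]
wSS ⇒ wSwS   [S → S w]
wSwS ⇒ wwZSwS   [S → w Z S]
wwZSwS ⇒ wwPSwS   [Z → P]
wwPSwS ⇒ wwiiiSwS   [P → i i i]
wwiiiSwS ⇒ wwiiiSwwS   [S → S w]
wwiiiSwwS ⇒ wwiiiwiwwwS   [S → w i w]
wwiiiwiwwwS ⇒ wwiiiwiwwwwiw   [S → w i w]

S ⇒ wZS ⇒ wSS ⇒ wSwS ⇒ wwZSwS ⇒ wwPSwS ⇒ wwiiiSwS ⇒ wwiiiSwwS ⇒ wwiiiwiwwwS ⇒ wwiiiwiwwwwiw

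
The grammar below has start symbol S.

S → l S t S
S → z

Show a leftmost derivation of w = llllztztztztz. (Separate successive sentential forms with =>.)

S => lStS => llStStS => lllStStStS => llllStStStStS => llllztStStStS => llllztztStStS => llllztztztStS => llllztztztztS => llllztztztztz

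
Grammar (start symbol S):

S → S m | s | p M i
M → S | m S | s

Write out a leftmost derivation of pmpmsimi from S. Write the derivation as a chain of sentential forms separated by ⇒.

S ⇒ pMi ⇒ pmSi ⇒ pmSmi ⇒ pmpMimi ⇒ pmpmSimi ⇒ pmpmsimi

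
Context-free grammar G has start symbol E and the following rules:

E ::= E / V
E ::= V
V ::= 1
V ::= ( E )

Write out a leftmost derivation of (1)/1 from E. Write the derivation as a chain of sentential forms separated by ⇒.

E ⇒ E/V ⇒ V/V ⇒ (E)/V ⇒ (V)/V ⇒ (1)/V ⇒ (1)/1

E ⇒ E/V   [E ::= E / V]
E/V ⇒ V/V   [E ::= V]
V/V ⇒ (E)/V   [V ::= ( E )]
(E)/V ⇒ (V)/V   [E ::= V]
(V)/V ⇒ (1)/V   [V ::= 1]
(1)/V ⇒ (1)/1   [V ::= 1]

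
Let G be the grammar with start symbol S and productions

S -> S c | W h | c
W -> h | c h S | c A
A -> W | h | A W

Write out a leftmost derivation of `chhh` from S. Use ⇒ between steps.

S ⇒ Wh ⇒ cAh ⇒ cAWh ⇒ cWWh ⇒ chWh ⇒ chhh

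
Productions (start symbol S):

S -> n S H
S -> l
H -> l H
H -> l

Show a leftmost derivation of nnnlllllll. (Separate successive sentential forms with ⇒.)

S⇒nSH⇒nnSHH⇒nnnSHHH⇒nnnlHHH⇒nnnllHHH⇒nnnlllHH⇒nnnllllH⇒nnnlllllH⇒nnnllllllH⇒nnnlllllll

S ⇒ nSH   [S -> n S H]
nSH ⇒ nnSHH   [S -> n S H]
nnSHH ⇒ nnnSHHH   [S -> n S H]
nnnSHHH ⇒ nnnlHHH   [S -> l]
nnnlHHH ⇒ nnnllHHH   [H -> l H]
nnnllHHH ⇒ nnnlllHH   [H -> l]
nnnlllHH ⇒ nnnllllH   [H -> l]
nnnllllH ⇒ nnnlllllH   [H -> l H]
nnnlllllH ⇒ nnnllllllH   [H -> l H]
nnnllllllH ⇒ nnnlllllll   [H -> l]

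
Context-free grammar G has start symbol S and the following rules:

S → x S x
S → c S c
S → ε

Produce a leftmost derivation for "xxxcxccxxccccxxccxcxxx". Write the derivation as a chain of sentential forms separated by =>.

S => xSx => xxSxx => xxxSxxx => xxxcScxxx => xxxcxSxcxxx => xxxcxcScxcxxx => xxxcxccSccxcxxx => xxxcxccxSxccxcxxx => xxxcxccxxSxxccxcxxx => xxxcxccxxcScxxccxcxxx => xxxcxccxxccSccxxccxcxxx => xxxcxccxxccccxxccxcxxx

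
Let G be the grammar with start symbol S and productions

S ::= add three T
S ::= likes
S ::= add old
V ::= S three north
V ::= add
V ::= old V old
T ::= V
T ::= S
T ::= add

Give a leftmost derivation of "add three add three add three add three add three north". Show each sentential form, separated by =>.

S => add three T => add three V => add three S three north => add three add three T three north => add three add three S three north => add three add three add three T three north => add three add three add three S three north => add three add three add three add three T three north => add three add three add three add three add three north

S => add three T   [S ::= add three T]
add three T => add three V   [T ::= V]
add three V => add three S three north   [V ::= S three north]
add three S three north => add three add three T three north   [S ::= add three T]
add three add three T three north => add three add three S three north   [T ::= S]
add three add three S three north => add three add three add three T three north   [S ::= add three T]
add three add three add three T three north => add three add three add three S three north   [T ::= S]
add three add three add three S three north => add three add three add three add three T three north   [S ::= add three T]
add three add three add three add three T three north => add three add three add three add three add three north   [T ::= add]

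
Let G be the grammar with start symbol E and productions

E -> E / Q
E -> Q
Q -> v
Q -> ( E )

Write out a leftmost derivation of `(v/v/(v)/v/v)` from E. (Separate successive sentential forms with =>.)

E=>Q=>(E)=>(E/Q)=>(E/Q/Q)=>(E/Q/Q/Q)=>(E/Q/Q/Q/Q)=>(Q/Q/Q/Q/Q)=>(v/Q/Q/Q/Q)=>(v/v/Q/Q/Q)=>(v/v/(E)/Q/Q)=>(v/v/(Q)/Q/Q)=>(v/v/(v)/Q/Q)=>(v/v/(v)/v/Q)=>(v/v/(v)/v/v)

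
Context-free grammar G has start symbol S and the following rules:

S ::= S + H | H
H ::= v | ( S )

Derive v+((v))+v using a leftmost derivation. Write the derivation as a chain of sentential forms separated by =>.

S => S+H => S+H+H => H+H+H => v+H+H => v+(S)+H => v+(H)+H => v+((S))+H => v+((H))+H => v+((v))+H => v+((v))+v

S => S+H   [S ::= S + H]
S+H => S+H+H   [S ::= S + H]
S+H+H => H+H+H   [S ::= H]
H+H+H => v+H+H   [H ::= v]
v+H+H => v+(S)+H   [H ::= ( S )]
v+(S)+H => v+(H)+H   [S ::= H]
v+(H)+H => v+((S))+H   [H ::= ( S )]
v+((S))+H => v+((H))+H   [S ::= H]
v+((H))+H => v+((v))+H   [H ::= v]
v+((v))+H => v+((v))+v   [H ::= v]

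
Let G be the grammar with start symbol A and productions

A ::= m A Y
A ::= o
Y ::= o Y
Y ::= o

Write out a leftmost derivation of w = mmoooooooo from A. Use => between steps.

A => mAY   [A ::= m A Y]
mAY => mmAYY   [A ::= m A Y]
mmAYY => mmoYY   [A ::= o]
mmoYY => mmooYY   [Y ::= o Y]
mmooYY => mmoooYY   [Y ::= o Y]
mmoooYY => mmooooYY   [Y ::= o Y]
mmooooYY => mmoooooYY   [Y ::= o Y]
mmoooooYY => mmooooooYY   [Y ::= o Y]
mmooooooYY => mmoooooooY   [Y ::= o]
mmoooooooY => mmoooooooo   [Y ::= o]

A=>mAY=>mmAYY=>mmoYY=>mmooYY=>mmoooYY=>mmooooYY=>mmoooooYY=>mmooooooYY=>mmoooooooY=>mmoooooooo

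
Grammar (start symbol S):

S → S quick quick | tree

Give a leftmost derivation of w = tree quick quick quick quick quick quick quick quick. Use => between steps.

S => S quick quick   [S → S quick quick]
S quick quick => S quick quick quick quick   [S → S quick quick]
S quick quick quick quick => S quick quick quick quick quick quick   [S → S quick quick]
S quick quick quick quick quick quick => S quick quick quick quick quick quick quick quick   [S → S quick quick]
S quick quick quick quick quick quick quick quick => tree quick quick quick quick quick quick quick quick   [S → tree]

S => S quick quick => S quick quick quick quick => S quick quick quick quick quick quick => S quick quick quick quick quick quick quick quick => tree quick quick quick quick quick quick quick quick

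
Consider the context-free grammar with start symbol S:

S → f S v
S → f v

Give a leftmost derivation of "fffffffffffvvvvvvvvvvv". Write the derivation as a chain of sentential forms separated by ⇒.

S⇒fSv⇒ffSvv⇒fffSvvv⇒ffffSvvvv⇒fffffSvvvvv⇒ffffffSvvvvvv⇒fffffffSvvvvvvv⇒ffffffffSvvvvvvvv⇒fffffffffSvvvvvvvvv⇒ffffffffffSvvvvvvvvvv⇒fffffffffffvvvvvvvvvvv

S ⇒ fSv   [S → f S v]
fSv ⇒ ffSvv   [S → f S v]
ffSvv ⇒ fffSvvv   [S → f S v]
fffSvvv ⇒ ffffSvvvv   [S → f S v]
ffffSvvvv ⇒ fffffSvvvvv   [S → f S v]
fffffSvvvvv ⇒ ffffffSvvvvvv   [S → f S v]
ffffffSvvvvvv ⇒ fffffffSvvvvvvv   [S → f S v]
fffffffSvvvvvvv ⇒ ffffffffSvvvvvvvv   [S → f S v]
ffffffffSvvvvvvvv ⇒ fffffffffSvvvvvvvvv   [S → f S v]
fffffffffSvvvvvvvvv ⇒ ffffffffffSvvvvvvvvvv   [S → f S v]
ffffffffffSvvvvvvvvvv ⇒ fffffffffffvvvvvvvvvvv   [S → f v]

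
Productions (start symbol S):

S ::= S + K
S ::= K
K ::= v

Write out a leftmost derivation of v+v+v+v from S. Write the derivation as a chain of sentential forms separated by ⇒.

S ⇒ S+K ⇒ S+K+K ⇒ S+K+K+K ⇒ K+K+K+K ⇒ v+K+K+K ⇒ v+v+K+K ⇒ v+v+v+K ⇒ v+v+v+v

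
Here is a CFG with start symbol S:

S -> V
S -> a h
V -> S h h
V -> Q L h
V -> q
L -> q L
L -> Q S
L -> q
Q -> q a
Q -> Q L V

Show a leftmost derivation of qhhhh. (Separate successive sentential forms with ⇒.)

S ⇒ V   [S -> V]
V ⇒ Shh   [V -> S h h]
Shh ⇒ Vhh   [S -> V]
Vhh ⇒ Shhhh   [V -> S h h]
Shhhh ⇒ Vhhhh   [S -> V]
Vhhhh ⇒ qhhhh   [V -> q]

S⇒V⇒Shh⇒Vhh⇒Shhhh⇒Vhhhh⇒qhhhh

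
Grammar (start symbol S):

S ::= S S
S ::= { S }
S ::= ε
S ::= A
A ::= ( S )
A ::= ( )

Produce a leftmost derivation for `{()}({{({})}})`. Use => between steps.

S => SS => {S}S => {A}S => {()}S => {()}A => {()}(S) => {()}({S}) => {()}({{S}}) => {()}({{A}}) => {()}({{(S)}}) => {()}({{({S})}}) => {()}({{({})}})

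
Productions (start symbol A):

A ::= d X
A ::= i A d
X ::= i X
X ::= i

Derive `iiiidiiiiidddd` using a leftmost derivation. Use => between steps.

A => iAd   [A ::= i A d]
iAd => iiAdd   [A ::= i A d]
iiAdd => iiiAddd   [A ::= i A d]
iiiAddd => iiiiAdddd   [A ::= i A d]
iiiiAdddd => iiiidXdddd   [A ::= d X]
iiiidXdddd => iiiidiXdddd   [X ::= i X]
iiiidiXdddd => iiiidiiXdddd   [X ::= i X]
iiiidiiXdddd => iiiidiiiXdddd   [X ::= i X]
iiiidiiiXdddd => iiiidiiiiXdddd   [X ::= i X]
iiiidiiiiXdddd => iiiidiiiiidddd   [X ::= i]

A=>iAd=>iiAdd=>iiiAddd=>iiiiAdddd=>iiiidXdddd=>iiiidiXdddd=>iiiidiiXdddd=>iiiidiiiXdddd=>iiiidiiiiXdddd=>iiiidiiiiidddd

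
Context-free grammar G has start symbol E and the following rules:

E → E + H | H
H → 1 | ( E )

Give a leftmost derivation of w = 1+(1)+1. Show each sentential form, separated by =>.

E => E+H => E+H+H => H+H+H => 1+H+H => 1+(E)+H => 1+(H)+H => 1+(1)+H => 1+(1)+1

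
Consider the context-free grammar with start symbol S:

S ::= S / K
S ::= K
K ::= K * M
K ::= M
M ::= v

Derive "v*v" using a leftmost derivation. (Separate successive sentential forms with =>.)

S=>K=>K*M=>M*M=>v*M=>v*v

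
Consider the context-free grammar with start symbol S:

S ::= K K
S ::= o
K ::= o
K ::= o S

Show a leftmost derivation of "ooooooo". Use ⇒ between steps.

S⇒KK⇒oSK⇒ooK⇒oooS⇒oooKK⇒ooooSK⇒oooooK⇒ooooooS⇒ooooooo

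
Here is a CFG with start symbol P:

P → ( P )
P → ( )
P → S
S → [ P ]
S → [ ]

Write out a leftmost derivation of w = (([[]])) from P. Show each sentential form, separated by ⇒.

P ⇒ (P)   [P → ( P )]
(P) ⇒ ((P))   [P → ( P )]
((P)) ⇒ ((S))   [P → S]
((S)) ⇒ (([P]))   [S → [ P ]]
(([P])) ⇒ (([S]))   [P → S]
(([S])) ⇒ (([[]]))   [S → [ ]]

P ⇒ (P) ⇒ ((P)) ⇒ ((S)) ⇒ (([P])) ⇒ (([S])) ⇒ (([[]]))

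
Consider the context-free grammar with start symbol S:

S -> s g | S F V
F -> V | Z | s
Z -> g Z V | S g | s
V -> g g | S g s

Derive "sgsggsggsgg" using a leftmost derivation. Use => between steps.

S => SFV   [S -> S F V]
SFV => SFVFV   [S -> S F V]
SFVFV => SFVFVFV   [S -> S F V]
SFVFVFV => sgFVFVFV   [S -> s g]
sgFVFVFV => sgsVFVFV   [F -> s]
sgsVFVFV => sgsggFVFV   [V -> g g]
sgsggFVFV => sgsggsVFV   [F -> s]
sgsggsVFV => sgsggsggFV   [V -> g g]
sgsggsggFV => sgsggsggsV   [F -> s]
sgsggsggsV => sgsggsggsgg   [V -> g g]

S=>SFV=>SFVFV=>SFVFVFV=>sgFVFVFV=>sgsVFVFV=>sgsggFVFV=>sgsggsVFV=>sgsggsggFV=>sgsggsggsV=>sgsggsggsgg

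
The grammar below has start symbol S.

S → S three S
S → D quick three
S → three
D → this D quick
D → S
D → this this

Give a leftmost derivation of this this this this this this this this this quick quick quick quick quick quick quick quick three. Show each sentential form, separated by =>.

S => D quick three   [S → D quick three]
D quick three => this D quick quick three   [D → this D quick]
this D quick quick three => this this D quick quick quick three   [D → this D quick]
this this D quick quick quick three => this this this D quick quick quick quick three   [D → this D quick]
this this this D quick quick quick quick three => this this this this D quick quick quick quick quick three   [D → this D quick]
this this this this D quick quick quick quick quick three => this this this this this D quick quick quick quick quick quick three   [D → this D quick]
this this this this this D quick quick quick quick quick quick three => this this this this this this D quick quick quick quick quick quick quick three   [D → this D quick]
this this this this this this D quick quick quick quick quick quick quick three => this this this this this this this D quick quick quick quick quick quick quick quick three   [D → this D quick]
this this this this this this this D quick quick quick quick quick quick quick quick three => this this this this this this this this this quick quick quick quick quick quick quick quick three   [D → this this]

S => D quick three => this D quick quick three => this this D quick quick quick three => this this this D quick quick quick quick three => this this this this D quick quick quick quick quick three => this this this this this D quick quick quick quick quick quick three => this this this this this this D quick quick quick quick quick quick quick three => this this this this this this this D quick quick quick quick quick quick quick quick three => this this this this this this this this this quick quick quick quick quick quick quick quick three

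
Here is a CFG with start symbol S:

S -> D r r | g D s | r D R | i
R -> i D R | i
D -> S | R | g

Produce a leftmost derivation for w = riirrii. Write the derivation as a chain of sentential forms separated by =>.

S=>rDR=>rRR=>riDRR=>riSRR=>riDrrRR=>riSrrRR=>riirrRR=>riirriR=>riirrii

S => rDR   [S -> r D R]
rDR => rRR   [D -> R]
rRR => riDRR   [R -> i D R]
riDRR => riSRR   [D -> S]
riSRR => riDrrRR   [S -> D r r]
riDrrRR => riSrrRR   [D -> S]
riSrrRR => riirrRR   [S -> i]
riirrRR => riirriR   [R -> i]
riirriR => riirrii   [R -> i]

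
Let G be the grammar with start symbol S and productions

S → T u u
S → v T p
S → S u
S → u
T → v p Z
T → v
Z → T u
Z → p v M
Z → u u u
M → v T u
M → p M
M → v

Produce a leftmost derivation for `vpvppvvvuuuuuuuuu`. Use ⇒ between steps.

S ⇒ Su ⇒ Suu ⇒ Suuu ⇒ Suuuu ⇒ Suuuuu ⇒ Tuuuuuuu ⇒ vpZuuuuuuu ⇒ vpTuuuuuuuu ⇒ vpvpZuuuuuuuu ⇒ vpvppvMuuuuuuuu ⇒ vpvppvvTuuuuuuuuu ⇒ vpvppvvvuuuuuuuuu

S ⇒ Su   [S → S u]
Su ⇒ Suu   [S → S u]
Suu ⇒ Suuu   [S → S u]
Suuu ⇒ Suuuu   [S → S u]
Suuuu ⇒ Suuuuu   [S → S u]
Suuuuu ⇒ Tuuuuuuu   [S → T u u]
Tuuuuuuu ⇒ vpZuuuuuuu   [T → v p Z]
vpZuuuuuuu ⇒ vpTuuuuuuuu   [Z → T u]
vpTuuuuuuuu ⇒ vpvpZuuuuuuuu   [T → v p Z]
vpvpZuuuuuuuu ⇒ vpvppvMuuuuuuuu   [Z → p v M]
vpvppvMuuuuuuuu ⇒ vpvppvvTuuuuuuuuu   [M → v T u]
vpvppvvTuuuuuuuuu ⇒ vpvppvvvuuuuuuuuu   [T → v]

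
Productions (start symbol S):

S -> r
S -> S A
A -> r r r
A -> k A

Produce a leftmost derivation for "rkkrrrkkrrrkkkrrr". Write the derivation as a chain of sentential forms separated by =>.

S => SA   [S -> S A]
SA => SAA   [S -> S A]
SAA => SAAA   [S -> S A]
SAAA => rAAA   [S -> r]
rAAA => rkAAA   [A -> k A]
rkAAA => rkkAAA   [A -> k A]
rkkAAA => rkkrrrAA   [A -> r r r]
rkkrrrAA => rkkrrrkAA   [A -> k A]
rkkrrrkAA => rkkrrrkkAA   [A -> k A]
rkkrrrkkAA => rkkrrrkkrrrA   [A -> r r r]
rkkrrrkkrrrA => rkkrrrkkrrrkA   [A -> k A]
rkkrrrkkrrrkA => rkkrrrkkrrrkkA   [A -> k A]
rkkrrrkkrrrkkA => rkkrrrkkrrrkkkA   [A -> k A]
rkkrrrkkrrrkkkA => rkkrrrkkrrrkkkrrr   [A -> r r r]

S=>SA=>SAA=>SAAA=>rAAA=>rkAAA=>rkkAAA=>rkkrrrAA=>rkkrrrkAA=>rkkrrrkkAA=>rkkrrrkkrrrA=>rkkrrrkkrrrkA=>rkkrrrkkrrrkkA=>rkkrrrkkrrrkkkA=>rkkrrrkkrrrkkkrrr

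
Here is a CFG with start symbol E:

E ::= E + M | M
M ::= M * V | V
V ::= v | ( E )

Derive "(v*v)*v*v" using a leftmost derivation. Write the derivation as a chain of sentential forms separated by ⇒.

E ⇒ M   [E ::= M]
M ⇒ M*V   [M ::= M * V]
M*V ⇒ M*V*V   [M ::= M * V]
M*V*V ⇒ V*V*V   [M ::= V]
V*V*V ⇒ (E)*V*V   [V ::= ( E )]
(E)*V*V ⇒ (M)*V*V   [E ::= M]
(M)*V*V ⇒ (M*V)*V*V   [M ::= M * V]
(M*V)*V*V ⇒ (V*V)*V*V   [M ::= V]
(V*V)*V*V ⇒ (v*V)*V*V   [V ::= v]
(v*V)*V*V ⇒ (v*v)*V*V   [V ::= v]
(v*v)*V*V ⇒ (v*v)*v*V   [V ::= v]
(v*v)*v*V ⇒ (v*v)*v*v   [V ::= v]

E⇒M⇒M*V⇒M*V*V⇒V*V*V⇒(E)*V*V⇒(M)*V*V⇒(M*V)*V*V⇒(V*V)*V*V⇒(v*V)*V*V⇒(v*v)*V*V⇒(v*v)*v*V⇒(v*v)*v*v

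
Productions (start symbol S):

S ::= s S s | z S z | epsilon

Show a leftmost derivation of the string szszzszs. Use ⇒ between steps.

S⇒sSs⇒szSzs⇒szsSszs⇒szszSzszs⇒szszzszs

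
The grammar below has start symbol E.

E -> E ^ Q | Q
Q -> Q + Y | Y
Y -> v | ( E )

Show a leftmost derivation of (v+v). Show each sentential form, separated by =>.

E => Q => Y => (E) => (Q) => (Q+Y) => (Y+Y) => (v+Y) => (v+v)

E => Q   [E -> Q]
Q => Y   [Q -> Y]
Y => (E)   [Y -> ( E )]
(E) => (Q)   [E -> Q]
(Q) => (Q+Y)   [Q -> Q + Y]
(Q+Y) => (Y+Y)   [Q -> Y]
(Y+Y) => (v+Y)   [Y -> v]
(v+Y) => (v+v)   [Y -> v]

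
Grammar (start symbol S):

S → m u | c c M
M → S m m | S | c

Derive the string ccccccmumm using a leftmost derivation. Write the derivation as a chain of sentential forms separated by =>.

S => ccM   [S → c c M]
ccM => ccS   [M → S]
ccS => ccccM   [S → c c M]
ccccM => ccccS   [M → S]
ccccS => ccccccM   [S → c c M]
ccccccM => ccccccSmm   [M → S m m]
ccccccSmm => ccccccmumm   [S → m u]

S=>ccM=>ccS=>ccccM=>ccccS=>ccccccM=>ccccccSmm=>ccccccmumm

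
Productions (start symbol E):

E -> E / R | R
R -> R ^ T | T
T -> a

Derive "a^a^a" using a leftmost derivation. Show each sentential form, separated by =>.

E => R   [E -> R]
R => R^T   [R -> R ^ T]
R^T => R^T^T   [R -> R ^ T]
R^T^T => T^T^T   [R -> T]
T^T^T => a^T^T   [T -> a]
a^T^T => a^a^T   [T -> a]
a^a^T => a^a^a   [T -> a]

E => R => R^T => R^T^T => T^T^T => a^T^T => a^a^T => a^a^a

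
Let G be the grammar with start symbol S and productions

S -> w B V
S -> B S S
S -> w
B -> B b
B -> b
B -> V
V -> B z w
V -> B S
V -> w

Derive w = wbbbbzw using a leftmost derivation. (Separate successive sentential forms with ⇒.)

S ⇒ wBV   [S -> w B V]
wBV ⇒ wBbV   [B -> B b]
wBbV ⇒ wBbbV   [B -> B b]
wBbbV ⇒ wbbbV   [B -> b]
wbbbV ⇒ wbbbBzw   [V -> B z w]
wbbbBzw ⇒ wbbbbzw   [B -> b]

S⇒wBV⇒wBbV⇒wBbbV⇒wbbbV⇒wbbbBzw⇒wbbbbzw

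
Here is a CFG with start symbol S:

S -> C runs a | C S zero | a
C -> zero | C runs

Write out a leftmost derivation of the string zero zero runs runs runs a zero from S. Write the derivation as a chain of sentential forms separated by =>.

S => C S zero   [S -> C S zero]
C S zero => zero S zero   [C -> zero]
zero S zero => zero C runs a zero   [S -> C runs a]
zero C runs a zero => zero C runs runs a zero   [C -> C runs]
zero C runs runs a zero => zero C runs runs runs a zero   [C -> C runs]
zero C runs runs runs a zero => zero zero runs runs runs a zero   [C -> zero]

S => C S zero => zero S zero => zero C runs a zero => zero C runs runs a zero => zero C runs runs runs a zero => zero zero runs runs runs a zero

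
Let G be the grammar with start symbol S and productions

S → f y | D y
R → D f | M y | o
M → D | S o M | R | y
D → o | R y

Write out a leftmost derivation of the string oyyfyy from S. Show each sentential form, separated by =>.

S=>Dy=>Ryy=>Dfyy=>Ryfyy=>Myyfyy=>Ryyfyy=>oyyfyy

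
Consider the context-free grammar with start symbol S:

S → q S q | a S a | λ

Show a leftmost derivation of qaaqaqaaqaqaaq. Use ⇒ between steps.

S ⇒ qSq   [S → q S q]
qSq ⇒ qaSaq   [S → a S a]
qaSaq ⇒ qaaSaaq   [S → a S a]
qaaSaaq ⇒ qaaqSqaaq   [S → q S q]
qaaqSqaaq ⇒ qaaqaSaqaaq   [S → a S a]
qaaqaSaqaaq ⇒ qaaqaqSqaqaaq   [S → q S q]
qaaqaqSqaqaaq ⇒ qaaqaqaSaqaqaaq   [S → a S a]
qaaqaqaSaqaqaaq ⇒ qaaqaqaaqaqaaq   [S → λ]

S ⇒ qSq ⇒ qaSaq ⇒ qaaSaaq ⇒ qaaqSqaaq ⇒ qaaqaSaqaaq ⇒ qaaqaqSqaqaaq ⇒ qaaqaqaSaqaqaaq ⇒ qaaqaqaaqaqaaq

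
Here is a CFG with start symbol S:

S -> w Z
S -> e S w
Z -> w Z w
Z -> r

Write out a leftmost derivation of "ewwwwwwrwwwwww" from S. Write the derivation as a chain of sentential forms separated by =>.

S => eSw   [S -> e S w]
eSw => ewZw   [S -> w Z]
ewZw => ewwZww   [Z -> w Z w]
ewwZww => ewwwZwww   [Z -> w Z w]
ewwwZwww => ewwwwZwwww   [Z -> w Z w]
ewwwwZwwww => ewwwwwZwwwww   [Z -> w Z w]
ewwwwwZwwwww => ewwwwwwZwwwwww   [Z -> w Z w]
ewwwwwwZwwwwww => ewwwwwwrwwwwww   [Z -> r]

S => eSw => ewZw => ewwZww => ewwwZwww => ewwwwZwwww => ewwwwwZwwwww => ewwwwwwZwwwwww => ewwwwwwrwwwwww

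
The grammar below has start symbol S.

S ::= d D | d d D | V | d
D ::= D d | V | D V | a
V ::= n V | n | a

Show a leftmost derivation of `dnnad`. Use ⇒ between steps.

S ⇒ dD ⇒ dDd ⇒ dVd ⇒ dnVd ⇒ dnnVd ⇒ dnnad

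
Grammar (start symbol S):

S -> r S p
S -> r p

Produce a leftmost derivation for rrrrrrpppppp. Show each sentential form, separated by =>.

S => rSp   [S -> r S p]
rSp => rrSpp   [S -> r S p]
rrSpp => rrrSppp   [S -> r S p]
rrrSppp => rrrrSpppp   [S -> r S p]
rrrrSpppp => rrrrrSppppp   [S -> r S p]
rrrrrSppppp => rrrrrrpppppp   [S -> r p]

S => rSp => rrSpp => rrrSppp => rrrrSpppp => rrrrrSppppp => rrrrrrpppppp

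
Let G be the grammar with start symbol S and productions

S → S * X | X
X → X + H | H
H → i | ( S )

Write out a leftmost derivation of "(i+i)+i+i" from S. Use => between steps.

S=>X=>X+H=>X+H+H=>H+H+H=>(S)+H+H=>(X)+H+H=>(X+H)+H+H=>(H+H)+H+H=>(i+H)+H+H=>(i+i)+H+H=>(i+i)+i+H=>(i+i)+i+i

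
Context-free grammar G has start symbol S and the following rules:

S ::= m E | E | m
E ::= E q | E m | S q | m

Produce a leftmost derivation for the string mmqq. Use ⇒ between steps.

S ⇒ E ⇒ Eq ⇒ Sqq ⇒ mEqq ⇒ mmqq

S ⇒ E   [S ::= E]
E ⇒ Eq   [E ::= E q]
Eq ⇒ Sqq   [E ::= S q]
Sqq ⇒ mEqq   [S ::= m E]
mEqq ⇒ mmqq   [E ::= m]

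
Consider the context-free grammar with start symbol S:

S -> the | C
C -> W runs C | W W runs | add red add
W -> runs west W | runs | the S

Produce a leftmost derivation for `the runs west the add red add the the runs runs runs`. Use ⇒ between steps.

S ⇒ C ⇒ W W runs ⇒ the S W runs ⇒ the C W runs ⇒ the W W runs W runs ⇒ the runs west W W runs W runs ⇒ the runs west the S W runs W runs ⇒ the runs west the C W runs W runs ⇒ the runs west the add red add W runs W runs ⇒ the runs west the add red add the S runs W runs ⇒ the runs west the add red add the the runs W runs ⇒ the runs west the add red add the the runs runs runs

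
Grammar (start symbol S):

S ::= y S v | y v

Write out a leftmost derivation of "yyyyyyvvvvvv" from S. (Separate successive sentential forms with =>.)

S => ySv => yySvv => yyySvvv => yyyySvvvv => yyyyySvvvvv => yyyyyyvvvvvv

S => ySv   [S ::= y S v]
ySv => yySvv   [S ::= y S v]
yySvv => yyySvvv   [S ::= y S v]
yyySvvv => yyyySvvvv   [S ::= y S v]
yyyySvvvv => yyyyySvvvvv   [S ::= y S v]
yyyyySvvvvv => yyyyyyvvvvvv   [S ::= y v]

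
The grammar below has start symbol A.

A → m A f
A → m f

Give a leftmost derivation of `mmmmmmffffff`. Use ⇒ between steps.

A ⇒ mAf   [A → m A f]
mAf ⇒ mmAff   [A → m A f]
mmAff ⇒ mmmAfff   [A → m A f]
mmmAfff ⇒ mmmmAffff   [A → m A f]
mmmmAffff ⇒ mmmmmAfffff   [A → m A f]
mmmmmAfffff ⇒ mmmmmmffffff   [A → m f]

A ⇒ mAf ⇒ mmAff ⇒ mmmAfff ⇒ mmmmAffff ⇒ mmmmmAfffff ⇒ mmmmmmffffff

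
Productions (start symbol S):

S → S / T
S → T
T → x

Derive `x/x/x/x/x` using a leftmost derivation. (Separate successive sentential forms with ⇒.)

S ⇒ S/T   [S → S / T]
S/T ⇒ S/T/T   [S → S / T]
S/T/T ⇒ S/T/T/T   [S → S / T]
S/T/T/T ⇒ S/T/T/T/T   [S → S / T]
S/T/T/T/T ⇒ T/T/T/T/T   [S → T]
T/T/T/T/T ⇒ x/T/T/T/T   [T → x]
x/T/T/T/T ⇒ x/x/T/T/T   [T → x]
x/x/T/T/T ⇒ x/x/x/T/T   [T → x]
x/x/x/T/T ⇒ x/x/x/x/T   [T → x]
x/x/x/x/T ⇒ x/x/x/x/x   [T → x]

S ⇒ S/T ⇒ S/T/T ⇒ S/T/T/T ⇒ S/T/T/T/T ⇒ T/T/T/T/T ⇒ x/T/T/T/T ⇒ x/x/T/T/T ⇒ x/x/x/T/T ⇒ x/x/x/x/T ⇒ x/x/x/x/x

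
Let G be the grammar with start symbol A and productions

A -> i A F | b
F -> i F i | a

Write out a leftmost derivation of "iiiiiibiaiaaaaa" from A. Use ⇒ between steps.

A ⇒ iAF ⇒ iiAFF ⇒ iiiAFFF ⇒ iiiiAFFFF ⇒ iiiiiAFFFFF ⇒ iiiiiiAFFFFFF ⇒ iiiiiibFFFFFF ⇒ iiiiiibiFiFFFFF ⇒ iiiiiibiaiFFFFF ⇒ iiiiiibiaiaFFFF ⇒ iiiiiibiaiaaFFF ⇒ iiiiiibiaiaaaFF ⇒ iiiiiibiaiaaaaF ⇒ iiiiiibiaiaaaaa

A ⇒ iAF   [A -> i A F]
iAF ⇒ iiAFF   [A -> i A F]
iiAFF ⇒ iiiAFFF   [A -> i A F]
iiiAFFF ⇒ iiiiAFFFF   [A -> i A F]
iiiiAFFFF ⇒ iiiiiAFFFFF   [A -> i A F]
iiiiiAFFFFF ⇒ iiiiiiAFFFFFF   [A -> i A F]
iiiiiiAFFFFFF ⇒ iiiiiibFFFFFF   [A -> b]
iiiiiibFFFFFF ⇒ iiiiiibiFiFFFFF   [F -> i F i]
iiiiiibiFiFFFFF ⇒ iiiiiibiaiFFFFF   [F -> a]
iiiiiibiaiFFFFF ⇒ iiiiiibiaiaFFFF   [F -> a]
iiiiiibiaiaFFFF ⇒ iiiiiibiaiaaFFF   [F -> a]
iiiiiibiaiaaFFF ⇒ iiiiiibiaiaaaFF   [F -> a]
iiiiiibiaiaaaFF ⇒ iiiiiibiaiaaaaF   [F -> a]
iiiiiibiaiaaaaF ⇒ iiiiiibiaiaaaaa   [F -> a]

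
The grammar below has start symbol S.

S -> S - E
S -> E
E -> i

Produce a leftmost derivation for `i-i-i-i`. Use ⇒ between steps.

S⇒S-E⇒S-E-E⇒S-E-E-E⇒E-E-E-E⇒i-E-E-E⇒i-i-E-E⇒i-i-i-E⇒i-i-i-i

S ⇒ S-E   [S -> S - E]
S-E ⇒ S-E-E   [S -> S - E]
S-E-E ⇒ S-E-E-E   [S -> S - E]
S-E-E-E ⇒ E-E-E-E   [S -> E]
E-E-E-E ⇒ i-E-E-E   [E -> i]
i-E-E-E ⇒ i-i-E-E   [E -> i]
i-i-E-E ⇒ i-i-i-E   [E -> i]
i-i-i-E ⇒ i-i-i-i   [E -> i]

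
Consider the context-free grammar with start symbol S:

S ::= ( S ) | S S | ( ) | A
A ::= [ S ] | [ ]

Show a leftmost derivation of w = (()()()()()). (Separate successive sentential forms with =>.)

S => (S)   [S ::= ( S )]
(S) => (SS)   [S ::= S S]
(SS) => (SSS)   [S ::= S S]
(SSS) => (SSSS)   [S ::= S S]
(SSSS) => (SSSSS)   [S ::= S S]
(SSSSS) => (()SSSS)   [S ::= ( )]
(()SSSS) => (()()SSS)   [S ::= ( )]
(()()SSS) => (()()()SS)   [S ::= ( )]
(()()()SS) => (()()()()S)   [S ::= ( )]
(()()()()S) => (()()()()())   [S ::= ( )]

S => (S) => (SS) => (SSS) => (SSSS) => (SSSSS) => (()SSSS) => (()()SSS) => (()()()SS) => (()()()()S) => (()()()()())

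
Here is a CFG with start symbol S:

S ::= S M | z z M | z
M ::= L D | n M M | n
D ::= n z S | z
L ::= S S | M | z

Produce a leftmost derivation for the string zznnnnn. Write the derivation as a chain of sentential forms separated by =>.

S => zzM => zznMM => zznnMMM => zznnnMM => zznnnnM => zznnnnn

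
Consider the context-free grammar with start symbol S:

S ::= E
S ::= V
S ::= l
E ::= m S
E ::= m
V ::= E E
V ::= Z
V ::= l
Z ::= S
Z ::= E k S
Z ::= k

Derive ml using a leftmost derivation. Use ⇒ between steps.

S ⇒ E ⇒ mS ⇒ mV ⇒ ml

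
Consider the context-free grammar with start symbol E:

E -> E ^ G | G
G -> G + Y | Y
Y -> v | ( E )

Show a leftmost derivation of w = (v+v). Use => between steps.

E => G => Y => (E) => (G) => (G+Y) => (Y+Y) => (v+Y) => (v+v)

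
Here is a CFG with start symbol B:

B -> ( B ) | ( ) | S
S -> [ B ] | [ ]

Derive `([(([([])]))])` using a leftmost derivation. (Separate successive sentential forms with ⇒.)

B⇒(B)⇒(S)⇒([B])⇒([(B)])⇒([((B))])⇒([((S))])⇒([(([B]))])⇒([(([(B)]))])⇒([(([(S)]))])⇒([(([([])]))])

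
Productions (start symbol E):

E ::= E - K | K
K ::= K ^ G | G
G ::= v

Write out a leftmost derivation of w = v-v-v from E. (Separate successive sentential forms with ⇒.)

E⇒E-K⇒E-K-K⇒K-K-K⇒G-K-K⇒v-K-K⇒v-G-K⇒v-v-K⇒v-v-G⇒v-v-v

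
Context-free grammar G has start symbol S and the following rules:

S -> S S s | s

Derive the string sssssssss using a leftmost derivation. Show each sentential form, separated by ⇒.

S ⇒ SSs   [S -> S S s]
SSs ⇒ sSs   [S -> s]
sSs ⇒ sSSss   [S -> S S s]
sSSss ⇒ sSSsSss   [S -> S S s]
sSSsSss ⇒ sSSsSsSss   [S -> S S s]
sSSsSsSss ⇒ ssSsSsSss   [S -> s]
ssSsSsSss ⇒ ssssSsSss   [S -> s]
ssssSsSss ⇒ ssssssSss   [S -> s]
ssssssSss ⇒ sssssssss   [S -> s]

S ⇒ SSs ⇒ sSs ⇒ sSSss ⇒ sSSsSss ⇒ sSSsSsSss ⇒ ssSsSsSss ⇒ ssssSsSss ⇒ ssssssSss ⇒ sssssssss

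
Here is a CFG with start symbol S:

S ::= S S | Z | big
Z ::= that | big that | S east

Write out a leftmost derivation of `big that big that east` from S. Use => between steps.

S => S S   [S ::= S S]
S S => Z S   [S ::= Z]
Z S => big that S   [Z ::= big that]
big that S => big that Z   [S ::= Z]
big that Z => big that S east   [Z ::= S east]
big that S east => big that Z east   [S ::= Z]
big that Z east => big that big that east   [Z ::= big that]

S => S S => Z S => big that S => big that Z => big that S east => big that Z east => big that big that east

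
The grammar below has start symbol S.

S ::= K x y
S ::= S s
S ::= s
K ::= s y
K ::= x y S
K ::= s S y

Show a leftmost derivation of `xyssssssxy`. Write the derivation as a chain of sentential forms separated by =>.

S => Kxy => xySxy => xySsxy => xySssxy => xySsssxy => xySssssxy => xySsssssxy => xyssssssxy

S => Kxy   [S ::= K x y]
Kxy => xySxy   [K ::= x y S]
xySxy => xySsxy   [S ::= S s]
xySsxy => xySssxy   [S ::= S s]
xySssxy => xySsssxy   [S ::= S s]
xySsssxy => xySssssxy   [S ::= S s]
xySssssxy => xySsssssxy   [S ::= S s]
xySsssssxy => xyssssssxy   [S ::= s]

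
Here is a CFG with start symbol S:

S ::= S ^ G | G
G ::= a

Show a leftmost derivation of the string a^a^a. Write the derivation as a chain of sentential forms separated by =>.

S => S^G => S^G^G => G^G^G => a^G^G => a^a^G => a^a^a

S => S^G   [S ::= S ^ G]
S^G => S^G^G   [S ::= S ^ G]
S^G^G => G^G^G   [S ::= G]
G^G^G => a^G^G   [G ::= a]
a^G^G => a^a^G   [G ::= a]
a^a^G => a^a^a   [G ::= a]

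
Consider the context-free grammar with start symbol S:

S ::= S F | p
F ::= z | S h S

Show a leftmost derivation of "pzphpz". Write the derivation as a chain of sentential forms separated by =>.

S=>SF=>SFF=>SFFF=>pFFF=>pzFF=>pzShSF=>pzphSF=>pzphpF=>pzphpz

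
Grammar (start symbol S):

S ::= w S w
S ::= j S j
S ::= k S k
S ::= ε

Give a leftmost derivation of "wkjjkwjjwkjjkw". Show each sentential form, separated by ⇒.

S ⇒ wSw   [S ::= w S w]
wSw ⇒ wkSkw   [S ::= k S k]
wkSkw ⇒ wkjSjkw   [S ::= j S j]
wkjSjkw ⇒ wkjjSjjkw   [S ::= j S j]
wkjjSjjkw ⇒ wkjjkSkjjkw   [S ::= k S k]
wkjjkSkjjkw ⇒ wkjjkwSwkjjkw   [S ::= w S w]
wkjjkwSwkjjkw ⇒ wkjjkwjSjwkjjkw   [S ::= j S j]
wkjjkwjSjwkjjkw ⇒ wkjjkwjjwkjjkw   [S ::= ε]

S ⇒ wSw ⇒ wkSkw ⇒ wkjSjkw ⇒ wkjjSjjkw ⇒ wkjjkSkjjkw ⇒ wkjjkwSwkjjkw ⇒ wkjjkwjSjwkjjkw ⇒ wkjjkwjjwkjjkw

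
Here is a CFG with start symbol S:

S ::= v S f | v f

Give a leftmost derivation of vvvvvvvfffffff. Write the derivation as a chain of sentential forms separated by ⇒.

S⇒vSf⇒vvSff⇒vvvSfff⇒vvvvSffff⇒vvvvvSfffff⇒vvvvvvSffffff⇒vvvvvvvfffffff

S ⇒ vSf   [S ::= v S f]
vSf ⇒ vvSff   [S ::= v S f]
vvSff ⇒ vvvSfff   [S ::= v S f]
vvvSfff ⇒ vvvvSffff   [S ::= v S f]
vvvvSffff ⇒ vvvvvSfffff   [S ::= v S f]
vvvvvSfffff ⇒ vvvvvvSffffff   [S ::= v S f]
vvvvvvSffffff ⇒ vvvvvvvfffffff   [S ::= v f]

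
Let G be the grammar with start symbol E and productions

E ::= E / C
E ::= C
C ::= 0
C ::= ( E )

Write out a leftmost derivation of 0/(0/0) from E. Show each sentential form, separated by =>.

E => E/C   [E ::= E / C]
E/C => C/C   [E ::= C]
C/C => 0/C   [C ::= 0]
0/C => 0/(E)   [C ::= ( E )]
0/(E) => 0/(E/C)   [E ::= E / C]
0/(E/C) => 0/(C/C)   [E ::= C]
0/(C/C) => 0/(0/C)   [C ::= 0]
0/(0/C) => 0/(0/0)   [C ::= 0]

E => E/C => C/C => 0/C => 0/(E) => 0/(E/C) => 0/(C/C) => 0/(0/C) => 0/(0/0)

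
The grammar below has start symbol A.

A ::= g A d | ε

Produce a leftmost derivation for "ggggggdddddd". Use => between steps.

A => gAd => ggAdd => gggAddd => ggggAdddd => gggggAddddd => ggggggAdddddd => ggggggdddddd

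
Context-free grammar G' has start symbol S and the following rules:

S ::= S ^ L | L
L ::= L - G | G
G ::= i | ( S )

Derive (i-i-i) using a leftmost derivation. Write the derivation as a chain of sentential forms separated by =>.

S => L   [S ::= L]
L => G   [L ::= G]
G => (S)   [G ::= ( S )]
(S) => (L)   [S ::= L]
(L) => (L-G)   [L ::= L - G]
(L-G) => (L-G-G)   [L ::= L - G]
(L-G-G) => (G-G-G)   [L ::= G]
(G-G-G) => (i-G-G)   [G ::= i]
(i-G-G) => (i-i-G)   [G ::= i]
(i-i-G) => (i-i-i)   [G ::= i]

S => L => G => (S) => (L) => (L-G) => (L-G-G) => (G-G-G) => (i-G-G) => (i-i-G) => (i-i-i)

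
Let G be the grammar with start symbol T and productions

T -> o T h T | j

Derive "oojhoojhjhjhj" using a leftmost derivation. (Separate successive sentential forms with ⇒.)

T ⇒ oThT ⇒ ooThThT ⇒ oojhThT ⇒ oojhoThThT ⇒ oojhooThThThT ⇒ oojhoojhThThT ⇒ oojhoojhjhThT ⇒ oojhoojhjhjhT ⇒ oojhoojhjhjhj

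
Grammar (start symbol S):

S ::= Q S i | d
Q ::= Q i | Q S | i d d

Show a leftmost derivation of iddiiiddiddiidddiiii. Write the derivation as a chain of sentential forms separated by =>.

S => QSi => QiSi => QiiSi => iddiiSi => iddiiQSii => iddiiiddSii => iddiiiddQSiii => iddiiiddQiSiii => iddiiiddiddiSiii => iddiiiddiddiQSiiii => iddiiiddiddiiddSiiii => iddiiiddiddiidddiiii

S => QSi   [S ::= Q S i]
QSi => QiSi   [Q ::= Q i]
QiSi => QiiSi   [Q ::= Q i]
QiiSi => iddiiSi   [Q ::= i d d]
iddiiSi => iddiiQSii   [S ::= Q S i]
iddiiQSii => iddiiiddSii   [Q ::= i d d]
iddiiiddSii => iddiiiddQSiii   [S ::= Q S i]
iddiiiddQSiii => iddiiiddQiSiii   [Q ::= Q i]
iddiiiddQiSiii => iddiiiddiddiSiii   [Q ::= i d d]
iddiiiddiddiSiii => iddiiiddiddiQSiiii   [S ::= Q S i]
iddiiiddiddiQSiiii => iddiiiddiddiiddSiiii   [Q ::= i d d]
iddiiiddiddiiddSiiii => iddiiiddiddiidddiiii   [S ::= d]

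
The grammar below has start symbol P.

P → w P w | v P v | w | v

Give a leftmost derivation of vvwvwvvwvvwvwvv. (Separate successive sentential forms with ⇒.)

P ⇒ vPv   [P → v P v]
vPv ⇒ vvPvv   [P → v P v]
vvPvv ⇒ vvwPwvv   [P → w P w]
vvwPwvv ⇒ vvwvPvwvv   [P → v P v]
vvwvPvwvv ⇒ vvwvwPwvwvv   [P → w P w]
vvwvwPwvwvv ⇒ vvwvwvPvwvwvv   [P → v P v]
vvwvwvPvwvwvv ⇒ vvwvwvvPvvwvwvv   [P → v P v]
vvwvwvvPvvwvwvv ⇒ vvwvwvvwvvwvwvv   [P → w]

P⇒vPv⇒vvPvv⇒vvwPwvv⇒vvwvPvwvv⇒vvwvwPwvwvv⇒vvwvwvPvwvwvv⇒vvwvwvvPvvwvwvv⇒vvwvwvvwvvwvwvv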